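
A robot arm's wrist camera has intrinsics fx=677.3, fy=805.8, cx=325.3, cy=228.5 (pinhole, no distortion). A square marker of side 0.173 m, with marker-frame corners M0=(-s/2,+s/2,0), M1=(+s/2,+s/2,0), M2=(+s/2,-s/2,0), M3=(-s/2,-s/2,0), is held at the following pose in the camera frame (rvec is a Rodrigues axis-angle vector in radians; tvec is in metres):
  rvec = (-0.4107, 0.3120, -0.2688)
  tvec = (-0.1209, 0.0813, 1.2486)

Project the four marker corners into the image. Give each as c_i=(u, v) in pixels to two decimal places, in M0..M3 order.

Intrinsics K: fx=677.3, fy=805.8, cx=325.3, cy=228.5
Marker side s = 0.173 m; corners in marker frame (Z=0):
  M0 = (-0.0865, +0.0865, 0)
  M1 = (+0.0865, +0.0865, 0)
  M2 = (+0.0865, -0.0865, 0)
  M3 = (-0.0865, -0.0865, 0)
rvec = (-0.4107, 0.3120, -0.2688), |rvec| = θ = 0.58161 rad = 33.324°
Rodrigues: sinθ=0.54937, 1−cosθ=0.16442; R = I + sinθ·[k]× + (1−cosθ)·[k]×²:
    [+0.91756 +0.19162 +0.34836]
    [-0.31618 +0.88289 +0.34717]
    [-0.24105 -0.42870 +0.87070]
t = (-0.1209, 0.0813, 1.2486) m
M0: Pc = R·M0+t = (-0.18369, +0.18502, +1.23237); u = 677.3·(-0.18369)/1.23237 + 325.3 = 224.3429, v = 805.8·(+0.18502)/1.23237 + 228.5 = 349.4778
M1: Pc = R·M1+t = (-0.02496, +0.13032, +1.19067); u = 677.3·(-0.02496)/1.19067 + 325.3 = 311.1041, v = 805.8·(+0.13032)/1.19067 + 228.5 = 316.6961
M2: Pc = R·M2+t = (-0.05811, -0.02242, +1.26483); u = 677.3·(-0.05811)/1.26483 + 325.3 = 294.1853, v = 805.8·(-0.02242)/1.26483 + 228.5 = 214.2166
M3: Pc = R·M3+t = (-0.21684, +0.03228, +1.30653); u = 677.3·(-0.21684)/1.30653 + 325.3 = 212.8891, v = 805.8·(+0.03228)/1.30653 + 228.5 = 248.4083

c0=(224.34, 349.48) c1=(311.10, 316.70) c2=(294.19, 214.22) c3=(212.89, 248.41)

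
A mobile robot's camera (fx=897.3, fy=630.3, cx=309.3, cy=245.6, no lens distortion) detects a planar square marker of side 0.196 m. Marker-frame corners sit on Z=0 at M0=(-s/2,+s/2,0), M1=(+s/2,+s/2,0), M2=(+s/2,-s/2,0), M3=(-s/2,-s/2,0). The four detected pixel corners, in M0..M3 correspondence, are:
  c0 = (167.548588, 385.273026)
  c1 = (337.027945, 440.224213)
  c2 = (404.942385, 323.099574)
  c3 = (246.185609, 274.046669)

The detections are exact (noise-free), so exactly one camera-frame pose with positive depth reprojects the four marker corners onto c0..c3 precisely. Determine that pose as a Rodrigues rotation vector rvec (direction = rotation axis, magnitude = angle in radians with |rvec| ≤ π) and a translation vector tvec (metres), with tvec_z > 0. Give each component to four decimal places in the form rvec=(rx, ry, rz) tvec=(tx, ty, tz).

rvec=(-0.3902, 0.0118, 0.4201) tvec=(-0.0216, 0.1672, 0.9785)

Intrinsics K: fx=897.3, fy=630.3, cx=309.3, cy=245.6
Marker side s = 0.196 m; corners in marker frame (Z=0):
  M0 = (-0.0980, +0.0980, 0)
  M1 = (+0.0980, +0.0980, 0)
  M2 = (+0.0980, -0.0980, 0)
  M3 = (-0.0980, -0.0980, 0)
Detected image corners:
  c0 = (167.548588, 385.273026) px
  c1 = (337.027945, 440.224213) px
  c2 = (404.942385, 323.099574) px
  c3 = (246.185609, 274.046669) px
Planar DLT: solve 8×8 A·h = b for H (H[2,2]=1):
  H  [+809.50147 -482.39472 +289.52507]
  H  [+231.73572 +449.08880 +353.32738]
  H  [-0.09286 -0.37480 +1.00000]
B = K⁻¹H; ‖b₁‖=1.021946, ‖b₂‖=1.021946; λ = 2/(‖b₁‖+‖b₂‖) = 0.978525, sign → tz>0 ⇒ λ=+0.978525
r₁ = λ·B[:,0] = (+0.91410,+0.39517,-0.09087); r₂ = λ·B[:,1] = (-0.39964,+0.84011,-0.36675)
r₃ = r₁×r₂ = (-0.06859,+0.37156,+0.92587); SVD([r₁ r₂ r₃]) → R = UVᵀ:
  R  [+0.91410 -0.39964 -0.06859]
  R  [+0.39517 +0.84011 +0.37156]
  R  [-0.09087 -0.36675 +0.92587]
t = (-0.02156, +0.16724, +0.97852) m
tr R = 2.680078; θ = arccos((tr R − 1)/2) = 0.573441 rad = 32.856°
axis k = ((R−Rᵀ)₃₂, (R−Rᵀ)₁₃, (R−Rᵀ)₂₁) / (2 sinθ) = (-0.680444, +0.020534, +0.732512)
rvec = θ·k = (-0.390195, +0.011775, +0.420053)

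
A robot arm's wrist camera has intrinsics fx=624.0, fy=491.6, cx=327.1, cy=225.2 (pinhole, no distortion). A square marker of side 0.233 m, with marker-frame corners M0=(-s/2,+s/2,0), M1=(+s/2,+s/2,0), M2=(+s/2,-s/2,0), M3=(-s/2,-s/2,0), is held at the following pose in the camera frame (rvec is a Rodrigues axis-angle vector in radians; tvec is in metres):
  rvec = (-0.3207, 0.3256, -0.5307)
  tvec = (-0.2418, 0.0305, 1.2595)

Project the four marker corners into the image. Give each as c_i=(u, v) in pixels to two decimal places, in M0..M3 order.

c0=(183.49, 299.78) c1=(276.81, 251.13) c2=(230.42, 176.26) c3=(145.06, 224.54)

Intrinsics K: fx=624.0, fy=491.6, cx=327.1, cy=225.2
Marker side s = 0.233 m; corners in marker frame (Z=0):
  M0 = (-0.1165, +0.1165, 0)
  M1 = (+0.1165, +0.1165, 0)
  M2 = (+0.1165, -0.1165, 0)
  M3 = (-0.1165, -0.1165, 0)
rvec = (-0.3207, 0.3256, -0.5307), |rvec| = θ = 0.70036 rad = 40.128°
Rodrigues: sinθ=0.64449, 1−cosθ=0.23539; R = I + sinθ·[k]× + (1−cosθ)·[k]×²:
    [+0.81397 +0.43826 +0.38130]
    [-0.53848 +0.81549 +0.21219]
    [-0.21795 -0.37804 +0.89977]
t = (-0.2418, 0.0305, 1.2595) m
M0: Pc = R·M0+t = (-0.28557, +0.18824, +1.24085); u = 624.0·(-0.28557)/1.24085 + 327.1 = 183.4921, v = 491.6·(+0.18824)/1.24085 + 225.2 = 299.7756
M1: Pc = R·M1+t = (-0.09592, +0.06277, +1.19007); u = 624.0·(-0.09592)/1.19007 + 327.1 = 276.8073, v = 491.6·(+0.06277)/1.19007 + 225.2 = 251.1300
M2: Pc = R·M2+t = (-0.19803, -0.12724, +1.27815); u = 624.0·(-0.19803)/1.27815 + 327.1 = 230.4208, v = 491.6·(-0.12724)/1.27815 + 225.2 = 176.2625
M3: Pc = R·M3+t = (-0.38768, -0.00177, +1.32893); u = 624.0·(-0.38768)/1.32893 + 327.1 = 145.0632, v = 491.6·(-0.00177)/1.32893 + 225.2 = 224.5447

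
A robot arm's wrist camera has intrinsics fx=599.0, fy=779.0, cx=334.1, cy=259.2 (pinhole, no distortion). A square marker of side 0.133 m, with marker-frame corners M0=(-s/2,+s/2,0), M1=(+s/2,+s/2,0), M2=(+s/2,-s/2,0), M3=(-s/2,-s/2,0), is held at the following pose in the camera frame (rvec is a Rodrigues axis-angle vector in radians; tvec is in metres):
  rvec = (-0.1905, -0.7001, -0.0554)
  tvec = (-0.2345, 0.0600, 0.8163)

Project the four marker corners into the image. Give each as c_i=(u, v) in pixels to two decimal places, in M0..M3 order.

Intrinsics K: fx=599.0, fy=779.0, cx=334.1, cy=259.2
Marker side s = 0.133 m; corners in marker frame (Z=0):
  M0 = (-0.0665, +0.0665, 0)
  M1 = (+0.0665, +0.0665, 0)
  M2 = (+0.0665, -0.0665, 0)
  M3 = (-0.0665, -0.0665, 0)
rvec = (-0.1905, -0.7001, -0.0554), |rvec| = θ = 0.72767 rad = 41.692°
Rodrigues: sinθ=0.66513, 1−cosθ=0.25327; R = I + sinθ·[k]× + (1−cosθ)·[k]×²:
    [+0.76409 +0.11443 -0.63488]
    [+0.01315 +0.98117 +0.19268]
    [+0.64498 -0.15558 +0.74820]
t = (-0.2345, 0.0600, 0.8163) m
M0: Pc = R·M0+t = (-0.27770, +0.12437, +0.76306); u = 599.0·(-0.27770)/0.76306 + 334.1 = 116.1056, v = 779.0·(+0.12437)/0.76306 + 259.2 = 386.1708
M1: Pc = R·M1+t = (-0.17608, +0.12612, +0.84885); u = 599.0·(-0.17608)/0.84885 + 334.1 = 209.8477, v = 779.0·(+0.12612)/0.84885 + 259.2 = 374.9451
M2: Pc = R·M2+t = (-0.19130, -0.00437, +0.86954); u = 599.0·(-0.19130)/0.86954 + 334.1 = 202.3201, v = 779.0·(-0.00437)/0.86954 + 259.2 = 255.2821
M3: Pc = R·M3+t = (-0.29292, -0.00612, +0.78375); u = 599.0·(-0.29292)/0.78375 + 334.1 = 110.2289, v = 779.0·(-0.00612)/0.78375 + 259.2 = 253.1143

c0=(116.11, 386.17) c1=(209.85, 374.95) c2=(202.32, 255.28) c3=(110.23, 253.11)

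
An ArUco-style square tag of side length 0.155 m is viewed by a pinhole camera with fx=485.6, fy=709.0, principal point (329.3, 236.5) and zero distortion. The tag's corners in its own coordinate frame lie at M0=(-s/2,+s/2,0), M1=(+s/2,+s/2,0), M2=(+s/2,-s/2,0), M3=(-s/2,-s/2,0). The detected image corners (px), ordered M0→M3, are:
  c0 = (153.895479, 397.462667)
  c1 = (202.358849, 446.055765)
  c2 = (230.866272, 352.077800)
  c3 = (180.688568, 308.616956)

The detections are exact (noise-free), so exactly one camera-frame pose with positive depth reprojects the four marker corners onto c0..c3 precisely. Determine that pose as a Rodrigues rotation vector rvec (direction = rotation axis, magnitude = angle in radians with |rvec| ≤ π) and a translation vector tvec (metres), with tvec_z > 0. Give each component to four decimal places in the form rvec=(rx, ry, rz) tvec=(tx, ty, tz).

rvec=(-0.0700, 0.4153, 0.4167) tvec=(-0.3112, 0.2145, 1.0946)

Intrinsics K: fx=485.6, fy=709.0, cx=329.3, cy=236.5
Marker side s = 0.155 m; corners in marker frame (Z=0):
  M0 = (-0.0775, +0.0775, 0)
  M1 = (+0.0775, +0.0775, 0)
  M2 = (+0.0775, -0.0775, 0)
  M3 = (-0.0775, -0.0775, 0)
Detected image corners:
  c0 = (153.895479, 397.462667) px
  c1 = (202.358849, 446.055765) px
  c2 = (230.866272, 352.077800) px
  c3 = (180.688568, 308.616956) px
Planar DLT: solve 8×8 A·h = b for H (H[2,2]=1):
  H  [+247.06416 -175.05908 +191.22643]
  H  [+157.62705 +595.49039 +375.45094]
  H  [-0.37054 +0.01652 +1.00000]
B = K⁻¹H; ‖b₁‖=0.913589, ‖b₂‖=0.913589; λ = 2/(‖b₁‖+‖b₂‖) = 1.094584, sign → tz>0 ⇒ λ=+1.094584
r₁ = λ·B[:,0] = (+0.83194,+0.37864,-0.40559); r₂ = λ·B[:,1] = (-0.40686,+0.91331,+0.01808)
r₃ = r₁×r₂ = (+0.37727,+0.14997,+0.91388); SVD([r₁ r₂ r₃]) → R = UVᵀ:
  R  [+0.83194 -0.40686 +0.37727]
  R  [+0.37864 +0.91331 +0.14997]
  R  [-0.40559 +0.01808 +0.91388]
t = (-0.31123, +0.21452, +1.09458) m
tr R = 2.659134; θ = arccos((tr R − 1)/2) = 0.592465 rad = 33.946°
axis k = ((R−Rᵀ)₃₂, (R−Rᵀ)₁₃, (R−Rᵀ)₂₁) / (2 sinθ) = (-0.118097, +0.700974, +0.703341)
rvec = θ·k = (-0.069968, +0.415303, +0.416705)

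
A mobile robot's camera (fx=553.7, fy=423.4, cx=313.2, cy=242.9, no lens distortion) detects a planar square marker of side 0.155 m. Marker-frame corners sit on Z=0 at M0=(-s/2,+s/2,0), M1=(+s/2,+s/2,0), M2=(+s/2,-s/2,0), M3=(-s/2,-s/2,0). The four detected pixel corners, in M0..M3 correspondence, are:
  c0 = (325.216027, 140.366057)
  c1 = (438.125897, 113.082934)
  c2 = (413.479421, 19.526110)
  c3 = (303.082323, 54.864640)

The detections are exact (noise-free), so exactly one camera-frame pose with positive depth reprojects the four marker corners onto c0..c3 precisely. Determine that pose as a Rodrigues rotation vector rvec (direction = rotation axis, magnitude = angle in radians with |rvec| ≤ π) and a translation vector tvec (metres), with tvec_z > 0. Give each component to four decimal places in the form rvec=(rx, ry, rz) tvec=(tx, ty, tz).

rvec=(0.0268, 0.4350, -0.1947) tvec=(0.0701, -0.2712, 0.7162)

Intrinsics K: fx=553.7, fy=423.4, cx=313.2, cy=242.9
Marker side s = 0.155 m; corners in marker frame (Z=0):
  M0 = (-0.0775, +0.0775, 0)
  M1 = (+0.0775, +0.0775, 0)
  M2 = (+0.0775, -0.0775, 0)
  M3 = (-0.0775, -0.0775, 0)
Detected image corners:
  c0 = (325.216027, 140.366057) px
  c1 = (438.125897, 113.082934) px
  c2 = (413.479421, 19.526110) px
  c3 = (303.082323, 54.864640) px
Planar DLT: solve 8×8 A·h = b for H (H[2,2]=1):
  H  [+502.72167 +142.40263 +367.41123]
  H  [-250.25616 +574.62134 +82.59731]
  H  [-0.58817 -0.02198 +1.00000]
B = K⁻¹H; ‖b₁‖=1.396224, ‖b₂‖=1.396224; λ = 2/(‖b₁‖+‖b₂‖) = 0.716217, sign → tz>0 ⇒ λ=+0.716217
r₁ = λ·B[:,0] = (+0.88856,-0.18166,-0.42126); r₂ = λ·B[:,1] = (+0.19310,+0.98105,-0.01574)
r₃ = r₁×r₂ = (+0.41614,-0.06736,+0.90680); SVD([r₁ r₂ r₃]) → R = UVᵀ:
  R  [+0.88856 +0.19310 +0.41614]
  R  [-0.18166 +0.98105 -0.06736]
  R  [-0.42126 -0.01574 +0.90680]
t = (+0.07012, -0.27117, +0.71622) m
tr R = 2.776417; θ = arccos((tr R − 1)/2) = 0.477365 rad = 27.351°
axis k = ((R−Rᵀ)₃₂, (R−Rᵀ)₁₃, (R−Rᵀ)₂₁) / (2 sinθ) = (+0.056174, +0.911321, -0.407846)
rvec = θ·k = (+0.026816, +0.435033, -0.194691)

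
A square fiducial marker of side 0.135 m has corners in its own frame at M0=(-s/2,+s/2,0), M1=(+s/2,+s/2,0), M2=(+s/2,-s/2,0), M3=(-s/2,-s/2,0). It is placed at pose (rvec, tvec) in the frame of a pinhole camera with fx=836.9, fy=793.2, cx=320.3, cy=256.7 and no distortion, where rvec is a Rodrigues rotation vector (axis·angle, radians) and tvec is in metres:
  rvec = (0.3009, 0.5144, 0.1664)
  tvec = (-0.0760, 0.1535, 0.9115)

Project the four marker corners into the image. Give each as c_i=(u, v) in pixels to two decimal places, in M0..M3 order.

c0=(199.30, 422.49) c1=(298.48, 461.26) c2=(308.04, 354.10) c3=(203.50, 320.70)

Intrinsics K: fx=836.9, fy=793.2, cx=320.3, cy=256.7
Marker side s = 0.135 m; corners in marker frame (Z=0):
  M0 = (-0.0675, +0.0675, 0)
  M1 = (+0.0675, +0.0675, 0)
  M2 = (+0.0675, -0.0675, 0)
  M3 = (-0.0675, -0.0675, 0)
rvec = (0.3009, 0.5144, 0.1664), |rvec| = θ = 0.61874 rad = 35.451°
Rodrigues: sinθ=0.58001, 1−cosθ=0.18539; R = I + sinθ·[k]× + (1−cosθ)·[k]×²:
    [+0.85846 -0.08103 +0.50645]
    [+0.23094 +0.94275 -0.24061]
    [-0.45795 +0.32351 +0.82802]
t = (-0.0760, 0.1535, 0.9115) m
M0: Pc = R·M0+t = (-0.13942, +0.20155, +0.96425); u = 836.9·(-0.13942)/0.96425 + 320.3 = 199.2974, v = 793.2·(+0.20155)/0.96425 + 256.7 = 422.4945
M1: Pc = R·M1+t = (-0.02352, +0.23272, +0.90243); u = 836.9·(-0.02352)/0.90243 + 320.3 = 298.4843, v = 793.2·(+0.23272)/0.90243 + 256.7 = 461.2559
M2: Pc = R·M2+t = (-0.01258, +0.10545, +0.85875); u = 836.9·(-0.01258)/0.85875 + 320.3 = 308.0355, v = 793.2·(+0.10545)/0.85875 + 256.7 = 354.1034
M3: Pc = R·M3+t = (-0.12848, +0.07428, +0.92057); u = 836.9·(-0.12848)/0.92057 + 320.3 = 203.5015, v = 793.2·(+0.07428)/0.92057 + 256.7 = 320.6991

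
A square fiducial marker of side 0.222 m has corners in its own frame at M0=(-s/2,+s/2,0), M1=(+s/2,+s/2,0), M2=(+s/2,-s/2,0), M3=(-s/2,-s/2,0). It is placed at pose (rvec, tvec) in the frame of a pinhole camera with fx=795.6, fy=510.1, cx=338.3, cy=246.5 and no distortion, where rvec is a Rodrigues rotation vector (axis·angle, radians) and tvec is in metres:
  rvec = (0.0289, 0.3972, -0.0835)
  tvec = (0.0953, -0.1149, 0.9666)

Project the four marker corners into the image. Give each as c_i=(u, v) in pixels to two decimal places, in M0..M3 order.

Intrinsics K: fx=795.6, fy=510.1, cx=338.3, cy=246.5
Marker side s = 0.222 m; corners in marker frame (Z=0):
  M0 = (-0.1110, +0.1110, 0)
  M1 = (+0.1110, +0.1110, 0)
  M2 = (+0.1110, -0.1110, 0)
  M3 = (-0.1110, -0.1110, 0)
rvec = (0.0289, 0.3972, -0.0835), |rvec| = θ = 0.40691 rad = 23.314°
Rodrigues: sinθ=0.39577, 1−cosθ=0.08165; R = I + sinθ·[k]× + (1−cosθ)·[k]×²:
    [+0.91876 +0.08688 +0.38514]
    [-0.07555 +0.99615 -0.04446]
    [-0.38752 +0.01175 +0.92179]
t = (0.0953, -0.1149, 0.9666) m
M0: Pc = R·M0+t = (+0.00296, +0.00406, +1.01092); u = 795.6·(+0.00296)/1.01092 + 338.3 = 340.6302, v = 510.1·(+0.00406)/1.01092 + 246.5 = 248.5482
M1: Pc = R·M1+t = (+0.20693, -0.01271, +0.92489); u = 795.6·(+0.20693)/0.92489 + 338.3 = 516.2995, v = 510.1·(-0.01271)/0.92489 + 246.5 = 239.4880
M2: Pc = R·M2+t = (+0.18764, -0.23386, +0.92228); u = 795.6·(+0.18764)/0.92228 + 338.3 = 500.1658, v = 510.1·(-0.23386)/0.92228 + 246.5 = 117.1559
M3: Pc = R·M3+t = (-0.01633, -0.21709, +1.00831); u = 795.6·(-0.01633)/1.00831 + 338.3 = 325.4184, v = 510.1·(-0.21709)/1.00831 + 246.5 = 136.6770

c0=(340.63, 248.55) c1=(516.30, 239.49) c2=(500.17, 117.16) c3=(325.42, 136.68)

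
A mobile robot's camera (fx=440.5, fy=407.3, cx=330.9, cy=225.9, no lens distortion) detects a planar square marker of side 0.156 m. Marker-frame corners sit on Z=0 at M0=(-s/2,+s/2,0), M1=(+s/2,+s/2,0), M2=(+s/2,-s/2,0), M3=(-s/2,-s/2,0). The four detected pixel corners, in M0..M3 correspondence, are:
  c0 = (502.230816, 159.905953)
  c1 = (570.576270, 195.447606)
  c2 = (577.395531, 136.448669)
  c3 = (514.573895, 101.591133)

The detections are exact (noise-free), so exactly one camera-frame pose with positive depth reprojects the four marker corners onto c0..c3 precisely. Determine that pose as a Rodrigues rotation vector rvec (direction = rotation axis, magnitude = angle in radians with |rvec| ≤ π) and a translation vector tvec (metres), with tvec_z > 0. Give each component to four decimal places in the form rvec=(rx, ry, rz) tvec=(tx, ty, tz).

Intrinsics K: fx=440.5, fy=407.3, cx=330.9, cy=225.9
Marker side s = 0.156 m; corners in marker frame (Z=0):
  M0 = (-0.0780, +0.0780, 0)
  M1 = (+0.0780, +0.0780, 0)
  M2 = (+0.0780, -0.0780, 0)
  M3 = (-0.0780, -0.0780, 0)
Detected image corners:
  c0 = (502.230816, 159.905953) px
  c1 = (570.576270, 195.447606) px
  c2 = (577.395531, 136.448669) px
  c3 = (514.573895, 101.591133) px
Planar DLT: solve 8×8 A·h = b for H (H[2,2]=1):
  H  [+543.71913 -335.17951 +541.96946]
  H  [+259.54488 +300.91643 +147.50438]
  H  [+0.22914 -0.50643 +1.00000]
B = K⁻¹H; ‖b₁‖=1.200418, ‖b₂‖=1.200418; λ = 2/(‖b₁‖+‖b₂‖) = 0.833043, sign → tz>0 ⇒ λ=+0.833043
r₁ = λ·B[:,0] = (+0.88485,+0.42497,+0.19089); r₂ = λ·B[:,1] = (-0.31696,+0.84944,-0.42188)
r₃ = r₁×r₂ = (-0.34143,+0.31280,+0.88633); SVD([r₁ r₂ r₃]) → R = UVᵀ:
  R  [+0.88485 -0.31696 -0.34143]
  R  [+0.42497 +0.84944 +0.31280]
  R  [+0.19089 -0.42188 +0.88633]
t = (+0.39916, -0.16034, +0.83304) m
tr R = 2.620626; θ = arccos((tr R − 1)/2) = 0.626111 rad = 35.873°
axis k = ((R−Rᵀ)₃₂, (R−Rᵀ)₁₃, (R−Rᵀ)₂₁) / (2 sinθ) = (-0.626861, -0.454200, +0.633046)
rvec = θ·k = (-0.392484, -0.284380, +0.396357)

rvec=(-0.3925, -0.2844, 0.3964) tvec=(0.3992, -0.1603, 0.8330)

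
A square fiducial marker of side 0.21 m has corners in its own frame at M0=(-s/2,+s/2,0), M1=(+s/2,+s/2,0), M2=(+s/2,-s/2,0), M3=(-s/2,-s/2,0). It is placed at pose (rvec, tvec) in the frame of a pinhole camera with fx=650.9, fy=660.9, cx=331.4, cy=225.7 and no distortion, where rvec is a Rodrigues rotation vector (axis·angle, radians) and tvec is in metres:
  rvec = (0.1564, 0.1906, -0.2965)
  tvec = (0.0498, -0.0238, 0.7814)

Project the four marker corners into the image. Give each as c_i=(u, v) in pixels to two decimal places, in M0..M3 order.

c0=(317.97, 310.05) c1=(483.28, 265.52) c2=(432.95, 91.29) c3=(264.95, 146.96)

Intrinsics K: fx=650.9, fy=660.9, cx=331.4, cy=225.7
Marker side s = 0.21 m; corners in marker frame (Z=0):
  M0 = (-0.1050, +0.1050, 0)
  M1 = (+0.1050, +0.1050, 0)
  M2 = (+0.1050, -0.1050, 0)
  M3 = (-0.1050, -0.1050, 0)
rvec = (0.1564, 0.1906, -0.2965), |rvec| = θ = 0.38562 rad = 22.094°
Rodrigues: sinθ=0.37613, 1−cosθ=0.07343; R = I + sinθ·[k]× + (1−cosθ)·[k]×²:
    [+0.93865 +0.30393 +0.16301]
    [-0.27448 +0.94451 -0.18046]
    [-0.20881 +0.12464 +0.96998]
t = (0.0498, -0.0238, 0.7814) m
M0: Pc = R·M0+t = (-0.01685, +0.10419, +0.81641); u = 650.9·(-0.01685)/0.81641 + 331.4 = 317.9697, v = 660.9·(+0.10419)/0.81641 + 225.7 = 310.0469
M1: Pc = R·M1+t = (+0.18027, +0.04655, +0.77256); u = 650.9·(+0.18027)/0.77256 + 331.4 = 483.2814, v = 660.9·(+0.04655)/0.77256 + 225.7 = 265.5238
M2: Pc = R·M2+t = (+0.11645, -0.15179, +0.74639); u = 650.9·(+0.11645)/0.74639 + 331.4 = 432.9483, v = 660.9·(-0.15179)/0.74639 + 225.7 = 91.2916
M3: Pc = R·M3+t = (-0.08067, -0.09415, +0.79024); u = 650.9·(-0.08067)/0.79024 + 331.4 = 264.9539, v = 660.9·(-0.09415)/0.79024 + 225.7 = 146.9576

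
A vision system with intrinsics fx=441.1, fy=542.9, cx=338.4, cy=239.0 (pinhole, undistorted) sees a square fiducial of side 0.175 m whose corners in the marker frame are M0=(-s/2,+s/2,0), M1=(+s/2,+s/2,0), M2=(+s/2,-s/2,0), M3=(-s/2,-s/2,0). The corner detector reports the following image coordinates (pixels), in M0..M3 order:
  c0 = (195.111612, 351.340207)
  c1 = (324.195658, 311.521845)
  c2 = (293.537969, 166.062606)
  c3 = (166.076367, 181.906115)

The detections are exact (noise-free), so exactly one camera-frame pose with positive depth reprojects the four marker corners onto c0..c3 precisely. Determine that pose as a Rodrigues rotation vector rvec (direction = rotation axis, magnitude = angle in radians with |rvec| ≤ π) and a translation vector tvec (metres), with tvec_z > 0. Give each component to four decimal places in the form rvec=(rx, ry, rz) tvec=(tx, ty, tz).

rvec=(-0.2162, -0.4813, -0.2188) tvec=(-0.1178, 0.0117, 0.5812)

Intrinsics K: fx=441.1, fy=542.9, cx=338.4, cy=239.0
Marker side s = 0.175 m; corners in marker frame (Z=0):
  M0 = (-0.0875, +0.0875, 0)
  M1 = (+0.0875, +0.0875, 0)
  M2 = (+0.0875, -0.0875, 0)
  M3 = (-0.0875, -0.0875, 0)
Detected image corners:
  c0 = (195.111612, 351.340207) px
  c1 = (324.195658, 311.521845) px
  c2 = (293.537969, 166.062606) px
  c3 = (166.076367, 181.906115) px
Planar DLT: solve 8×8 A·h = b for H (H[2,2]=1):
  H  [+934.41240 +106.30465 +249.00717]
  H  [+50.64878 +828.07381 +249.88730]
  H  [+0.82349 -0.26388 +1.00000]
B = K⁻¹H; ‖b₁‖=1.720648, ‖b₂‖=1.720648; λ = 2/(‖b₁‖+‖b₂‖) = 0.581176, sign → tz>0 ⇒ λ=+0.581176
r₁ = λ·B[:,0] = (+0.86398,-0.15647,+0.47859); r₂ = λ·B[:,1] = (+0.25772,+0.95397,-0.15336)
r₃ = r₁×r₂ = (-0.43256,+0.25585,+0.86454); SVD([r₁ r₂ r₃]) → R = UVᵀ:
  R  [+0.86398 +0.25772 -0.43256]
  R  [-0.15647 +0.95397 +0.25585]
  R  [+0.47859 -0.15336 +0.86454]
t = (-0.11778, +0.01165, +0.58118) m
tr R = 2.682496; θ = arccos((tr R − 1)/2) = 0.571209 rad = 32.728°
axis k = ((R−Rᵀ)₃₂, (R−Rᵀ)₁₃, (R−Rᵀ)₂₁) / (2 sinθ) = (-0.378442, -0.842648, -0.383047)
rvec = θ·k = (-0.216170, -0.481328, -0.218800)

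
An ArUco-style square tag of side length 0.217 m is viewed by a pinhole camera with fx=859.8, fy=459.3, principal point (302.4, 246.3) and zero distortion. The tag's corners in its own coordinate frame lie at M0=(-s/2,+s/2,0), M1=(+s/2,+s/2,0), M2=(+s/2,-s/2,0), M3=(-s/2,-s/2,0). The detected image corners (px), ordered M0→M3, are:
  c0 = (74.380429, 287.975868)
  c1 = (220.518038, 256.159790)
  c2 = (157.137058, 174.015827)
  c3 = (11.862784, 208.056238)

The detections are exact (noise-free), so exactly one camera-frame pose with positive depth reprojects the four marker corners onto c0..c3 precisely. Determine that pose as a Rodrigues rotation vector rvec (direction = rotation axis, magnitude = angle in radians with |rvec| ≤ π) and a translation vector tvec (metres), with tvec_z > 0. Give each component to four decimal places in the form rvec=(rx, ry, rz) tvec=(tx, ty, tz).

Intrinsics K: fx=859.8, fy=459.3, cx=302.4, cy=246.3
Marker side s = 0.217 m; corners in marker frame (Z=0):
  M0 = (-0.1085, +0.1085, 0)
  M1 = (+0.1085, +0.1085, 0)
  M2 = (+0.1085, -0.1085, 0)
  M3 = (-0.1085, -0.1085, 0)
Detected image corners:
  c0 = (74.380429, 287.975868) px
  c1 = (220.518038, 256.159790) px
  c2 = (157.137058, 174.015827) px
  c3 = (11.862784, 208.056238) px
Planar DLT: solve 8×8 A·h = b for H (H[2,2]=1):
  H  [+657.88668 +292.76155 +115.12883]
  H  [-178.83222 +378.73972 +231.86328]
  H  [-0.11705 +0.02326 +1.00000]
B = K⁻¹H; ‖b₁‖=0.877797, ‖b₂‖=0.877797; λ = 2/(‖b₁‖+‖b₂‖) = 1.139215, sign → tz>0 ⇒ λ=+1.139215
r₁ = λ·B[:,0] = (+0.91858,-0.37206,-0.13334); r₂ = λ·B[:,1] = (+0.37858,+0.92519,+0.02650)
r₃ = r₁×r₂ = (+0.11350,-0.07482,+0.99072); SVD([r₁ r₂ r₃]) → R = UVᵀ:
  R  [+0.91858 +0.37858 +0.11350]
  R  [-0.37206 +0.92519 -0.07482]
  R  [-0.13334 +0.02650 +0.99072]
t = (-0.24813, -0.03581, +1.13922) m
tr R = 2.834486; θ = arccos((tr R − 1)/2) = 0.409693 rad = 23.474°
axis k = ((R−Rᵀ)₃₂, (R−Rᵀ)₁₃, (R−Rᵀ)₂₁) / (2 sinθ) = (+0.127186, +0.309851, -0.942240)
rvec = θ·k = (+0.052107, +0.126944, -0.386029)

rvec=(0.0521, 0.1269, -0.3860) tvec=(-0.2481, -0.0358, 1.1392)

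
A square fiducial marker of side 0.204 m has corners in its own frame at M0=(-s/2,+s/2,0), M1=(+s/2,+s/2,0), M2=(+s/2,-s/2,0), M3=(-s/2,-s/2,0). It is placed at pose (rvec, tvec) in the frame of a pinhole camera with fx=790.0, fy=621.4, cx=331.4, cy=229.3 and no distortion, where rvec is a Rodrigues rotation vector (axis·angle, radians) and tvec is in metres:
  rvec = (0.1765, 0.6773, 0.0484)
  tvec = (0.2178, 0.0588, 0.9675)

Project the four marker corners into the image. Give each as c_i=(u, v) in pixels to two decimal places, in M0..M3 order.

c0=(436.61, 317.44) c1=(587.05, 343.51) c2=(595.20, 207.44) c3=(438.34, 197.41)

Intrinsics K: fx=790.0, fy=621.4, cx=331.4, cy=229.3
Marker side s = 0.204 m; corners in marker frame (Z=0):
  M0 = (-0.1020, +0.1020, 0)
  M1 = (+0.1020, +0.1020, 0)
  M2 = (+0.1020, -0.1020, 0)
  M3 = (-0.1020, -0.1020, 0)
rvec = (0.1765, 0.6773, 0.0484), |rvec| = θ = 0.70159 rad = 40.198°
Rodrigues: sinθ=0.64543, 1−cosθ=0.23618; R = I + sinθ·[k]× + (1−cosθ)·[k]×²:
    [+0.77876 +0.01283 +0.62719]
    [+0.10189 +0.98393 -0.14664]
    [-0.61899 +0.17810 +0.76494]
t = (0.2178, 0.0588, 0.9675) m
M0: Pc = R·M0+t = (+0.13968, +0.14877, +1.04880); u = 790.0·(+0.13968)/1.04880 + 331.4 = 436.6088, v = 621.4·(+0.14877)/1.04880 + 229.3 = 317.4430
M1: Pc = R·M1+t = (+0.29854, +0.16955, +0.92253); u = 790.0·(+0.29854)/0.92253 + 331.4 = 587.0546, v = 621.4·(+0.16955)/0.92253 + 229.3 = 343.5080
M2: Pc = R·M2+t = (+0.29592, -0.03117, +0.88620); u = 790.0·(+0.29592)/0.88620 + 331.4 = 595.2022, v = 621.4·(-0.03117)/0.88620 + 229.3 = 207.4448
M3: Pc = R·M3+t = (+0.13706, -0.05195, +1.01247); u = 790.0·(+0.13706)/1.01247 + 331.4 = 438.3415, v = 621.4·(-0.05195)/1.01247 + 229.3 = 197.4140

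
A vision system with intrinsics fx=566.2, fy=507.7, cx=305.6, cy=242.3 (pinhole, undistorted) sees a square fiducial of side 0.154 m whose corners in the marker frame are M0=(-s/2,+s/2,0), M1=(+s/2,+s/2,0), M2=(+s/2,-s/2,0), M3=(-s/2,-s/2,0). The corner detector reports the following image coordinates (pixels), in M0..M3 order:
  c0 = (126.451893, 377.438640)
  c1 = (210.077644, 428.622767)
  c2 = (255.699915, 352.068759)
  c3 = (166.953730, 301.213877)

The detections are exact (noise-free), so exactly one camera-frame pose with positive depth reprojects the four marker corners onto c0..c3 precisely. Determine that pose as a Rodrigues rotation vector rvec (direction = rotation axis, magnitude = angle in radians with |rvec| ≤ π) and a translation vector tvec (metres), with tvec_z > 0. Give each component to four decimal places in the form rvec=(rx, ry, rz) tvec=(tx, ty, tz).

rvec=(0.1828, 0.2343, 0.5027) tvec=(-0.1703, 0.1996, 0.8245)

Intrinsics K: fx=566.2, fy=507.7, cx=305.6, cy=242.3
Marker side s = 0.154 m; corners in marker frame (Z=0):
  M0 = (-0.0770, +0.0770, 0)
  M1 = (+0.0770, +0.0770, 0)
  M2 = (+0.0770, -0.0770, 0)
  M3 = (-0.0770, -0.0770, 0)
Detected image corners:
  c0 = (126.451893, 377.438640) px
  c1 = (210.077644, 428.622767) px
  c2 = (255.699915, 352.068759) px
  c3 = (166.953730, 301.213877) px
Planar DLT: solve 8×8 A·h = b for H (H[2,2]=1):
  H  [+518.64206 -226.43900 +188.62294]
  H  [+253.17833 +597.72494 +365.23519]
  H  [-0.21418 +0.27878 +1.00000]
B = K⁻¹H; ‖b₁‖=1.212912, ‖b₂‖=1.212912; λ = 2/(‖b₁‖+‖b₂‖) = 0.824462, sign → tz>0 ⇒ λ=+0.824462
r₁ = λ·B[:,0] = (+0.85052,+0.49541,-0.17658); r₂ = λ·B[:,1] = (-0.45378,+0.86096,+0.22984)
r₃ = r₁×r₂ = (+0.26590,-0.11535,+0.95707); SVD([r₁ r₂ r₃]) → R = UVᵀ:
  R  [+0.85052 -0.45378 +0.26590]
  R  [+0.49541 +0.86096 -0.11535]
  R  [-0.17658 +0.22984 +0.95707]
t = (-0.17033, +0.19964, +0.82446) m
tr R = 2.668558; θ = arccos((tr R − 1)/2) = 0.583973 rad = 33.459°
axis k = ((R−Rᵀ)₃₂, (R−Rᵀ)₁₃, (R−Rᵀ)₂₁) / (2 sinθ) = (+0.313049, +0.401274, +0.860801)
rvec = θ·k = (+0.182812, +0.234333, +0.502685)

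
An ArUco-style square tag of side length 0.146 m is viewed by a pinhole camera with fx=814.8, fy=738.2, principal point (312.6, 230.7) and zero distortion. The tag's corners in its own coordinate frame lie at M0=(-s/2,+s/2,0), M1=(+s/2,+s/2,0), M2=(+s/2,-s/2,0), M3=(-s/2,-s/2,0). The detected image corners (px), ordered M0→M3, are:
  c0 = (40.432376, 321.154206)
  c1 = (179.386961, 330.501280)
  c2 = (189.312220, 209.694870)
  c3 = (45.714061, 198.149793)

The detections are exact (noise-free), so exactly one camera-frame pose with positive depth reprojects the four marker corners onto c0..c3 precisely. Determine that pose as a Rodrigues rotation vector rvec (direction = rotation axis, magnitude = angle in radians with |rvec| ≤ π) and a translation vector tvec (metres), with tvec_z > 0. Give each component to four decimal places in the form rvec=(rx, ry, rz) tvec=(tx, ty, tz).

Intrinsics K: fx=814.8, fy=738.2, cx=312.6, cy=230.7
Marker side s = 0.146 m; corners in marker frame (Z=0):
  M0 = (-0.0730, +0.0730, 0)
  M1 = (+0.0730, +0.0730, 0)
  M2 = (+0.0730, -0.0730, 0)
  M3 = (-0.0730, -0.0730, 0)
Detected image corners:
  c0 = (40.432376, 321.154206) px
  c1 = (179.386961, 330.501280) px
  c2 = (189.312220, 209.694870) px
  c3 = (45.714061, 198.149793) px
Planar DLT: solve 8×8 A·h = b for H (H[2,2]=1):
  H  [+979.17341 -25.96454 +114.18225]
  H  [+98.89618 +896.02110 +265.94114]
  H  [+0.10373 +0.23071 +1.00000]
B = K⁻¹H; ‖b₁‖=1.170972, ‖b₂‖=1.170972; λ = 2/(‖b₁‖+‖b₂‖) = 0.853991, sign → tz>0 ⇒ λ=+0.853991
r₁ = λ·B[:,0] = (+0.99229,+0.08673,+0.08858); r₂ = λ·B[:,1] = (-0.10280,+0.97499,+0.19702)
r₃ = r₁×r₂ = (-0.06928,-0.20461,+0.97639); SVD([r₁ r₂ r₃]) → R = UVᵀ:
  R  [+0.99229 -0.10280 -0.06928]
  R  [+0.08673 +0.97499 -0.20461]
  R  [+0.08858 +0.19702 +0.97639]
t = (-0.20796, +0.04077, +0.85399) m
tr R = 2.943669; θ = arccos((tr R − 1)/2) = 0.237903 rad = 13.631°
axis k = ((R−Rᵀ)₃₂, (R−Rᵀ)₁₃, (R−Rᵀ)₂₁) / (2 sinθ) = (+0.852133, -0.334925, +0.402113)
rvec = θ·k = (+0.202725, -0.079680, +0.095664)

rvec=(0.2027, -0.0797, 0.0957) tvec=(-0.2080, 0.0408, 0.8540)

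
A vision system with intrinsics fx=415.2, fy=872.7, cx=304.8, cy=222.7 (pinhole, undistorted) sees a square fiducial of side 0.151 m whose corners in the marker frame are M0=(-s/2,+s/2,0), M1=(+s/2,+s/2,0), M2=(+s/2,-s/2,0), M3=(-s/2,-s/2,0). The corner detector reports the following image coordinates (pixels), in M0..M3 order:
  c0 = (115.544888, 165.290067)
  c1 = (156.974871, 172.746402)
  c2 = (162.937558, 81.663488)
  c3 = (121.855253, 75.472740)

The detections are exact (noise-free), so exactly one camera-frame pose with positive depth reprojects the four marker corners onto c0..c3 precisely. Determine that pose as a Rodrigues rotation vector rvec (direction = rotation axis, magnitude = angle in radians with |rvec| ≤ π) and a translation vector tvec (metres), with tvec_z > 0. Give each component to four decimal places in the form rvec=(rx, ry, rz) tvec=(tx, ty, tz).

rvec=(-0.1045, 0.1205, 0.0948) tvec=(-0.5689, -0.1621, 1.4263)

Intrinsics K: fx=415.2, fy=872.7, cx=304.8, cy=222.7
Marker side s = 0.151 m; corners in marker frame (Z=0):
  M0 = (-0.0755, +0.0755, 0)
  M1 = (+0.0755, +0.0755, 0)
  M2 = (+0.0755, -0.0755, 0)
  M3 = (-0.0755, -0.0755, 0)
Detected image corners:
  c0 = (115.544888, 165.290067) px
  c1 = (156.974871, 172.746402) px
  c2 = (162.937558, 81.663488) px
  c3 = (121.855253, 75.472740) px
Planar DLT: solve 8×8 A·h = b for H (H[2,2]=1):
  H  [+261.02633 -50.23549 +139.20786]
  H  [+34.33892 +590.46023 +123.53566]
  H  [-0.08747 -0.06882 +1.00000]
B = K⁻¹H; ‖b₁‖=0.701106, ‖b₂‖=0.701106; λ = 2/(‖b₁‖+‖b₂‖) = 1.426318, sign → tz>0 ⇒ λ=+1.426318
r₁ = λ·B[:,0] = (+0.98828,+0.08796,-0.12476); r₂ = λ·B[:,1] = (-0.10051,+0.99008,-0.09816)
r₃ = r₁×r₂ = (+0.11489,+0.10955,+0.98732); SVD([r₁ r₂ r₃]) → R = UVᵀ:
  R  [+0.98828 -0.10051 +0.11489]
  R  [+0.08796 +0.99008 +0.10955]
  R  [-0.12476 -0.09816 +0.98732]
t = (-0.56885, -0.16207, +1.42632) m
tr R = 2.965681; θ = arccos((tr R − 1)/2) = 0.185520 rad = 10.629°
axis k = ((R−Rᵀ)₃₂, (R−Rᵀ)₁₃, (R−Rᵀ)₂₁) / (2 sinθ) = (-0.563029, +0.649613, +0.510883)
rvec = θ·k = (-0.104453, +0.120516, +0.094779)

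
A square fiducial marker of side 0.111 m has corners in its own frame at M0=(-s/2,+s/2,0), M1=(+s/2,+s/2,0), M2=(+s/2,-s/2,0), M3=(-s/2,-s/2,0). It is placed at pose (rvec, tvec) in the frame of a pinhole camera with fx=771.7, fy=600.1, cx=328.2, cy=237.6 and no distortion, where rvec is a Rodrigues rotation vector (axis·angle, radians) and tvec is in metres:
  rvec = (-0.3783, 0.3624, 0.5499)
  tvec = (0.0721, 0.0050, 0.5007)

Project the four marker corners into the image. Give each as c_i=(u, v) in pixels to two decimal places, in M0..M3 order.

c0=(323.33, 266.60) c1=(469.54, 331.87) c2=(560.03, 219.65) c3=(413.32, 167.62)

Intrinsics K: fx=771.7, fy=600.1, cx=328.2, cy=237.6
Marker side s = 0.111 m; corners in marker frame (Z=0):
  M0 = (-0.0555, +0.0555, 0)
  M1 = (+0.0555, +0.0555, 0)
  M2 = (+0.0555, -0.0555, 0)
  M3 = (-0.0555, -0.0555, 0)
rvec = (-0.3783, 0.3624, 0.5499), |rvec| = θ = 0.75950 rad = 43.516°
Rodrigues: sinθ=0.68856, 1−cosθ=0.27482; R = I + sinθ·[k]× + (1−cosθ)·[k]×²:
    [+0.79336 -0.56385 +0.22944]
    [+0.43322 +0.78775 +0.43791]
    [-0.42766 -0.24802 +0.86925]
t = (0.0721, 0.0050, 0.5007) m
M0: Pc = R·M0+t = (-0.00323, +0.02468, +0.51067); u = 771.7·(-0.00323)/0.51067 + 328.2 = 323.3257, v = 600.1·(+0.02468)/0.51067 + 237.6 = 266.5979
M1: Pc = R·M1+t = (+0.08484, +0.07276, +0.46320); u = 771.7·(+0.08484)/0.46320 + 328.2 = 469.5416, v = 600.1·(+0.07276)/0.46320 + 237.6 = 331.8698
M2: Pc = R·M2+t = (+0.14743, -0.01468, +0.49073); u = 771.7·(+0.14743)/0.49073 + 328.2 = 560.0347, v = 600.1·(-0.01468)/0.49073 + 237.6 = 219.6525
M3: Pc = R·M3+t = (+0.05936, -0.06276, +0.53820); u = 771.7·(+0.05936)/0.53820 + 328.2 = 413.3165, v = 600.1·(-0.06276)/0.53820 + 237.6 = 167.6173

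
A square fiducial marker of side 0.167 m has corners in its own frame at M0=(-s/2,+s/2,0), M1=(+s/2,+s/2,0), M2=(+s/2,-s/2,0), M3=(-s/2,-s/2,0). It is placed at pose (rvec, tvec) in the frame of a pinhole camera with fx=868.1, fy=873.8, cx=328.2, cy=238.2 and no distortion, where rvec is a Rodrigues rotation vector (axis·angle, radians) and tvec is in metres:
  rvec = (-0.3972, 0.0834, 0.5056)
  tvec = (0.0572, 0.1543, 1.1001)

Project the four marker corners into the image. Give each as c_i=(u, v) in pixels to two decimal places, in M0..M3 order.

Intrinsics K: fx=868.1, fy=873.8, cx=328.2, cy=238.2
Marker side s = 0.167 m; corners in marker frame (Z=0):
  M0 = (-0.0835, +0.0835, 0)
  M1 = (+0.0835, +0.0835, 0)
  M2 = (+0.0835, -0.0835, 0)
  M3 = (-0.0835, -0.0835, 0)
rvec = (-0.3972, 0.0834, 0.5056), |rvec| = θ = 0.64835 rad = 37.148°
Rodrigues: sinθ=0.60387, 1−cosθ=0.20292; R = I + sinθ·[k]× + (1−cosθ)·[k]×²:
    [+0.87324 -0.48691 -0.01927]
    [+0.45492 +0.80044 +0.39031]
    [-0.17462 -0.34960 +0.92048]
t = (0.0572, 0.1543, 1.1001) m
M0: Pc = R·M0+t = (-0.05637, +0.18315, +1.08549); u = 868.1·(-0.05637)/1.08549 + 328.2 = 283.1173, v = 873.8·(+0.18315)/1.08549 + 238.2 = 385.6330
M1: Pc = R·M1+t = (+0.08946, +0.25912, +1.05633); u = 868.1·(+0.08946)/1.05633 + 328.2 = 401.7182, v = 873.8·(+0.25912)/1.05633 + 238.2 = 452.5479
M2: Pc = R·M2+t = (+0.17077, +0.12545, +1.11471); u = 868.1·(+0.17077)/1.11471 + 328.2 = 461.1919, v = 873.8·(+0.12545)/1.11471 + 238.2 = 336.5374
M3: Pc = R·M3+t = (+0.02494, +0.04948, +1.14387); u = 868.1·(+0.02494)/1.14387 + 328.2 = 347.1281, v = 873.8·(+0.04948)/1.14387 + 238.2 = 275.9954

c0=(283.12, 385.63) c1=(401.72, 452.55) c2=(461.19, 336.54) c3=(347.13, 276.00)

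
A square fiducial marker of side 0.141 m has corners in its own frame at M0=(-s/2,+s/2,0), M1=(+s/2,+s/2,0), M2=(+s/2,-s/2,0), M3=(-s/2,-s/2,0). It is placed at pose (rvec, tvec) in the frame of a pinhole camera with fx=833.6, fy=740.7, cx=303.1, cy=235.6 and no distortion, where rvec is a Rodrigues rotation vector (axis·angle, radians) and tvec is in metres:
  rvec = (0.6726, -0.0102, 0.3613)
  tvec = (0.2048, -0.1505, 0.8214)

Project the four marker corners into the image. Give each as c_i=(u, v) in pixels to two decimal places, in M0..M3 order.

Intrinsics K: fx=833.6, fy=740.7, cx=303.1, cy=235.6
Marker side s = 0.141 m; corners in marker frame (Z=0):
  M0 = (-0.0705, +0.0705, 0)
  M1 = (+0.0705, +0.0705, 0)
  M2 = (+0.0705, -0.0705, 0)
  M3 = (-0.0705, -0.0705, 0)
rvec = (0.6726, -0.0102, 0.3613), |rvec| = θ = 0.76357 rad = 43.749°
Rodrigues: sinθ=0.69150, 1−cosθ=0.27763; R = I + sinθ·[k]× + (1−cosθ)·[k]×²:
    [+0.93779 -0.33047 +0.10648]
    [+0.32393 +0.72242 -0.61088]
    [+0.12495 +0.60737 +0.78453]
t = (0.2048, -0.1505, 0.8214) m
M0: Pc = R·M0+t = (+0.11539, -0.12241, +0.85541); u = 833.6·(+0.11539)/0.85541 + 303.1 = 415.5457, v = 740.7·(-0.12241)/0.85541 + 235.6 = 129.6082
M1: Pc = R·M1+t = (+0.24762, -0.07673, +0.87303); u = 833.6·(+0.24762)/0.87303 + 303.1 = 539.5333, v = 740.7·(-0.07673)/0.87303 + 235.6 = 170.4988
M2: Pc = R·M2+t = (+0.29421, -0.17859, +0.78739); u = 833.6·(+0.29421)/0.78739 + 303.1 = 614.5790, v = 740.7·(-0.17859)/0.78739 + 235.6 = 67.5965
M3: Pc = R·M3+t = (+0.16198, -0.22427, +0.76977); u = 833.6·(+0.16198)/0.76977 + 303.1 = 478.5151, v = 740.7·(-0.22427)/0.76977 + 235.6 = 19.8015

c0=(415.55, 129.61) c1=(539.53, 170.50) c2=(614.58, 67.60) c3=(478.52, 19.80)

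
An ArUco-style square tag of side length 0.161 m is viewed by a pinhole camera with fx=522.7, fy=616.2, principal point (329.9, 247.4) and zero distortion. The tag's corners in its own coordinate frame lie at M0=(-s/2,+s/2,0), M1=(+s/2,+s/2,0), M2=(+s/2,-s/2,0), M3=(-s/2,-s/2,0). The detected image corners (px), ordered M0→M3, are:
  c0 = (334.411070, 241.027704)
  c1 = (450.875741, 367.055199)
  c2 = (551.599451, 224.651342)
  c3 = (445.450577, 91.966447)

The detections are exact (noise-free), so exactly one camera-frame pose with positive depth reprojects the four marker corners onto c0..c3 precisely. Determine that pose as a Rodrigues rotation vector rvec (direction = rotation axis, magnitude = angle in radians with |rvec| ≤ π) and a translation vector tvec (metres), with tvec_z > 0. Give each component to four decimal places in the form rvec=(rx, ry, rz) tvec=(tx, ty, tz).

rvec=(-0.0005, -0.2423, 0.7265) tvec=(0.1151, -0.0123, 0.5086)

Intrinsics K: fx=522.7, fy=616.2, cx=329.9, cy=247.4
Marker side s = 0.161 m; corners in marker frame (Z=0):
  M0 = (-0.0805, +0.0805, 0)
  M1 = (+0.0805, +0.0805, 0)
  M2 = (+0.0805, -0.0805, 0)
  M3 = (-0.0805, -0.0805, 0)
Detected image corners:
  c0 = (334.411070, 241.027704) px
  c1 = (450.875741, 367.055199) px
  c2 = (551.599451, 224.651342) px
  c3 = (445.450577, 91.966447) px
Planar DLT: solve 8×8 A·h = b for H (H[2,2]=1):
  H  [+882.91235 -730.40163 +448.22105]
  H  [+903.33934 +866.13284 +232.44624]
  H  [+0.43088 -0.16577 +1.00000]
B = K⁻¹H; ‖b₁‖=1.966190, ‖b₂‖=1.966190; λ = 2/(‖b₁‖+‖b₂‖) = 0.508598, sign → tz>0 ⇒ λ=+0.508598
r₁ = λ·B[:,0] = (+0.72078,+0.65761,+0.21914); r₂ = λ·B[:,1] = (-0.65748,+0.74874,-0.08431)
r₃ = r₁×r₂ = (-0.21952,-0.08332,+0.97204); SVD([r₁ r₂ r₃]) → R = UVᵀ:
  R  [+0.72078 -0.65748 -0.21952]
  R  [+0.65761 +0.74874 -0.08332]
  R  [+0.21914 -0.08431 +0.97204]
t = (+0.11513, -0.01234, +0.50860) m
tr R = 2.441559; θ = arccos((tr R − 1)/2) = 0.765870 rad = 43.881°
axis k = ((R−Rᵀ)₃₂, (R−Rᵀ)₁₃, (R−Rᵀ)₂₁) / (2 sinθ) = (-0.000716, -0.316425, +0.948617)
rvec = θ·k = (-0.000548, -0.242340, +0.726518)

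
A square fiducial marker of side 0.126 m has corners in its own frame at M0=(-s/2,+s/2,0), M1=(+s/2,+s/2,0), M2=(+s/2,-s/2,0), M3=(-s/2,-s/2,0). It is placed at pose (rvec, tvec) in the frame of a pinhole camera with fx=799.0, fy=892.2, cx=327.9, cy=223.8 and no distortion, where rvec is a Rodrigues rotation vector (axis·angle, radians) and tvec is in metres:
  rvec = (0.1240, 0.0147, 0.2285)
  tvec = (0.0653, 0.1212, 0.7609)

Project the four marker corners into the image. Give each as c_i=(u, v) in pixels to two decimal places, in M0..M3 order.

c0=(317.26, 418.54) c1=(444.82, 451.72) c2=(477.33, 312.19) c3=(347.12, 278.33)

Intrinsics K: fx=799.0, fy=892.2, cx=327.9, cy=223.8
Marker side s = 0.126 m; corners in marker frame (Z=0):
  M0 = (-0.0630, +0.0630, 0)
  M1 = (+0.0630, +0.0630, 0)
  M2 = (+0.0630, -0.0630, 0)
  M3 = (-0.0630, -0.0630, 0)
rvec = (0.1240, 0.0147, 0.2285), |rvec| = θ = 0.26039 rad = 14.919°
Rodrigues: sinθ=0.25746, 1−cosθ=0.03371; R = I + sinθ·[k]× + (1−cosθ)·[k]×²:
    [+0.97393 -0.22502 +0.02862]
    [+0.22683 +0.96640 -0.12093]
    [-0.00045 +0.12427 +0.99225]
t = (0.0653, 0.1212, 0.7609) m
M0: Pc = R·M0+t = (-0.01023, +0.16779, +0.76876); u = 799.0·(-0.01023)/0.76876 + 327.9 = 317.2633, v = 892.2·(+0.16779)/0.76876 + 223.8 = 418.5357
M1: Pc = R·M1+t = (+0.11248, +0.19637, +0.76870); u = 799.0·(+0.11248)/0.76870 + 327.9 = 444.8151, v = 892.2·(+0.19637)/0.76870 + 223.8 = 451.7227
M2: Pc = R·M2+t = (+0.14083, +0.07461, +0.75304); u = 799.0·(+0.14083)/0.75304 + 327.9 = 477.3291, v = 892.2·(+0.07461)/0.75304 + 223.8 = 312.1945
M3: Pc = R·M3+t = (+0.01812, +0.04603, +0.75310); u = 799.0·(+0.01812)/0.75310 + 327.9 = 347.1228, v = 892.2·(+0.04603)/0.75310 + 223.8 = 278.3279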